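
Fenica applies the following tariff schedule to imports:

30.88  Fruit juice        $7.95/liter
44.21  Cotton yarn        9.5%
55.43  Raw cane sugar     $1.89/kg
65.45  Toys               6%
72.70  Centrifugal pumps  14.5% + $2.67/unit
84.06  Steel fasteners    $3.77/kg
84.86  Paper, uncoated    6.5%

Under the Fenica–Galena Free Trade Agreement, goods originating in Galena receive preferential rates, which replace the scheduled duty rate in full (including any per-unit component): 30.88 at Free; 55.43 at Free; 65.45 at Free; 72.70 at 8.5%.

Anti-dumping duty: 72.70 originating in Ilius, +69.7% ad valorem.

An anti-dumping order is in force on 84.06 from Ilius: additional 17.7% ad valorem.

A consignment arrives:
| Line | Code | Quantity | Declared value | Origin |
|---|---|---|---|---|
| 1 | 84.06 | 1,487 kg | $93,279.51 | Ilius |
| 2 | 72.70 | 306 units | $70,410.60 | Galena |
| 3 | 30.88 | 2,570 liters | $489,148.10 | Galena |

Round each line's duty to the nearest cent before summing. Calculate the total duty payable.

$28,101.36

Line 1 (84.06, Ilius, 1,487 kg, $93,279.51):
Base rate for 84.06 is $3.77/kg.
Additional duty on 84.06 from Ilius: +17.7% ad valorem. Applied ad valorem rate = 17.7%.
Duty = $93,279.51 × 17.7% + 1,487 × $3.77 = $22,116.46.
Line 2 (72.70, Galena, 306 units, $70,410.60):
Base rate for 72.70 is 14.5% + $2.67/unit.
Origin Galena qualifies under the Fenica–Galena agreement and 72.70 is covered: preferential rate 8.5% applies instead.
The additional-duty order on 72.70 targets Ilius, not Galena; it does not apply.
Duty = $70,410.60 × 8.5% = $5,984.90.
Line 3 (30.88, Galena, 2,570 liters, $489,148.10):
Base rate for 30.88 is $7.95/liter.
Origin Galena qualifies under the Fenica–Galena agreement and 30.88 is covered: preferential rate Free applies instead.
Duty = $489,148.10 × 0% = $0.00.
Total = $22,116.46 + $5,984.90 + $0.00 = $28,101.36.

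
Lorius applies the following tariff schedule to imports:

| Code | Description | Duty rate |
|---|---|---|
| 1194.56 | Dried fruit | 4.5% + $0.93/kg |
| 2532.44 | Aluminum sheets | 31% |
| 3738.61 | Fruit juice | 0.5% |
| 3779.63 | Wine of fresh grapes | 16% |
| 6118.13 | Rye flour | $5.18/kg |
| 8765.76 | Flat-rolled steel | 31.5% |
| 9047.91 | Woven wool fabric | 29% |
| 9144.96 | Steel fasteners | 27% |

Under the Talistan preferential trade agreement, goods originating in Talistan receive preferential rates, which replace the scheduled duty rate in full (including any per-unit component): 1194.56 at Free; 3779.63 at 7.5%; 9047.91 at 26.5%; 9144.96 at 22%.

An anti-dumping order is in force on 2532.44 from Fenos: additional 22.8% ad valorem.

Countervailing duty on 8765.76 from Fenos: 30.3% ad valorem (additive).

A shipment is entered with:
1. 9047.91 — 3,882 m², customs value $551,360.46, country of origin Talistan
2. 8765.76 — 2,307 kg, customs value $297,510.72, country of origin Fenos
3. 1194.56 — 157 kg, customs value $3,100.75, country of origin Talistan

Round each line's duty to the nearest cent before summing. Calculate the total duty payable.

$329,972.14

Line 1 (9047.91, Talistan, 3,882 m², $551,360.46):
Base rate for 9047.91 is 29%.
Origin Talistan qualifies under the Lorius–Talistan agreement and 9047.91 is covered: preferential rate 26.5% applies instead.
Duty = $551,360.46 × 26.5% = $146,110.52.
Line 2 (8765.76, Fenos, 2,307 kg, $297,510.72):
Base rate for 8765.76 is 31.5%.
Additional duty on 8765.76 from Fenos: +30.3%. Applied ad valorem rate: 31.5% + 30.3% = 61.8%.
Duty = $297,510.72 × 61.8% = $183,861.62.
Line 3 (1194.56, Talistan, 157 kg, $3,100.75):
Base rate for 1194.56 is 4.5% + $0.93/kg.
Origin Talistan qualifies under the Lorius–Talistan agreement and 1194.56 is covered: preferential rate Free applies instead.
Duty = $3,100.75 × 0% = $0.00.
Total = $146,110.52 + $183,861.62 + $0.00 = $329,972.14.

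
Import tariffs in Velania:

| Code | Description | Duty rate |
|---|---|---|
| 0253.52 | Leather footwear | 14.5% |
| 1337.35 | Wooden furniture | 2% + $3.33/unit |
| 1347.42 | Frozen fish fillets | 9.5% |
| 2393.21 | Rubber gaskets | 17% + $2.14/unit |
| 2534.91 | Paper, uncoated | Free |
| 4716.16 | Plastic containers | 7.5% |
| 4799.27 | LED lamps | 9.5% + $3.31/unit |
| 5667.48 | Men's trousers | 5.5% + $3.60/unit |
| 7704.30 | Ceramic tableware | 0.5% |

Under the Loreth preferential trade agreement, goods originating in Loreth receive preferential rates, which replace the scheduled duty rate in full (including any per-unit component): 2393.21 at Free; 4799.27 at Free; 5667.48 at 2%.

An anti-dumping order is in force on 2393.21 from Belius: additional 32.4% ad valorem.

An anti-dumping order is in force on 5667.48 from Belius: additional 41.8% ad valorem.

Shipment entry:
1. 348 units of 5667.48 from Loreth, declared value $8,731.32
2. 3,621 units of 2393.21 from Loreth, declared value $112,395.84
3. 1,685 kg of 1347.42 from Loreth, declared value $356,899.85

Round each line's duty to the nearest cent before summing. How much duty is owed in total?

Line 1 (5667.48, Loreth, 348 units, $8,731.32):
Base rate for 5667.48 is 5.5% + $3.60/unit.
Origin Loreth qualifies under the Velania–Loreth agreement and 5667.48 is covered: preferential rate 2% applies instead.
The additional-duty order on 5667.48 targets Belius, not Loreth; it does not apply.
Duty = $8,731.32 × 2% = $174.63.
Line 2 (2393.21, Loreth, 3,621 units, $112,395.84):
Base rate for 2393.21 is 17% + $2.14/unit.
Origin Loreth qualifies under the Velania–Loreth agreement and 2393.21 is covered: preferential rate Free applies instead.
The additional-duty order on 2393.21 targets Belius, not Loreth; it does not apply.
Duty = $112,395.84 × 0% = $0.00.
Line 3 (1347.42, Loreth, 1,685 kg, $356,899.85):
Base rate for 1347.42 is 9.5%.
Origin Loreth is the FTA partner but 1347.42 is not on the preference list; base rate stands.
Duty = $356,899.85 × 9.5% = $33,905.49.
Total = $174.63 + $0.00 + $33,905.49 = $34,080.12.

$34,080.12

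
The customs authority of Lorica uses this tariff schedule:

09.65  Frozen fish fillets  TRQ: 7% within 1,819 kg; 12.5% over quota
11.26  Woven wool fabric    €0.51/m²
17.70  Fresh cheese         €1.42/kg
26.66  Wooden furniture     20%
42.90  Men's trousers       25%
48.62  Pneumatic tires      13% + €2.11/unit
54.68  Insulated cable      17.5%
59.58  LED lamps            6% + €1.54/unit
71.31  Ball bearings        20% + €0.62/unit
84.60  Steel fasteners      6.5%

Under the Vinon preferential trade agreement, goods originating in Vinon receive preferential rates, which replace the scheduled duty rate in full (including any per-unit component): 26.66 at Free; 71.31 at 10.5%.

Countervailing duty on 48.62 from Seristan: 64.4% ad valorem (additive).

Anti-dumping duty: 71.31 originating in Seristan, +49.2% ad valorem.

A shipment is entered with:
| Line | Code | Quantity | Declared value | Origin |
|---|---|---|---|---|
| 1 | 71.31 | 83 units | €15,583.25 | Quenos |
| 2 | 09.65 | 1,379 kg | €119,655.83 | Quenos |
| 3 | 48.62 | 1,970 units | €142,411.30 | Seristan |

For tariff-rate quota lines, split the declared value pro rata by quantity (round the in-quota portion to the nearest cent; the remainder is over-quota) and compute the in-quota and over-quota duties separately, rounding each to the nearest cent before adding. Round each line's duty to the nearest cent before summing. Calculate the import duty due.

Line 1 (71.31, Quenos, 83 units, €15,583.25):
Base rate for 71.31 is 20% + €0.62/unit.
71.31 has an FTA preferential rate, but origin Quenos is not Vinon; base rate stands.
The additional-duty order on 71.31 targets Seristan, not Quenos; it does not apply.
Duty = €15,583.25 × 20% + 83 × €0.62 = €3,168.11.
Line 2 (09.65, Quenos, 1,379 kg, €119,655.83):
Code 09.65 is under a tariff-rate quota (threshold 1,819 kg). Quantity 1,379 kg is within the quota, so the in-quota rate 7% applies to the full value.
Duty = €119,655.83 × 7% = €8,375.91.
Line 3 (48.62, Seristan, 1,970 units, €142,411.30):
Base rate for 48.62 is 13% + €2.11/unit.
Additional duty on 48.62 from Seristan: +64.4%. Applied ad valorem rate: 13% + 64.4% = 77.4%.
Duty = €142,411.30 × 77.4% + 1,970 × €2.11 = €114,383.05.
Total = €3,168.11 + €8,375.91 + €114,383.05 = €125,927.07.

€125,927.07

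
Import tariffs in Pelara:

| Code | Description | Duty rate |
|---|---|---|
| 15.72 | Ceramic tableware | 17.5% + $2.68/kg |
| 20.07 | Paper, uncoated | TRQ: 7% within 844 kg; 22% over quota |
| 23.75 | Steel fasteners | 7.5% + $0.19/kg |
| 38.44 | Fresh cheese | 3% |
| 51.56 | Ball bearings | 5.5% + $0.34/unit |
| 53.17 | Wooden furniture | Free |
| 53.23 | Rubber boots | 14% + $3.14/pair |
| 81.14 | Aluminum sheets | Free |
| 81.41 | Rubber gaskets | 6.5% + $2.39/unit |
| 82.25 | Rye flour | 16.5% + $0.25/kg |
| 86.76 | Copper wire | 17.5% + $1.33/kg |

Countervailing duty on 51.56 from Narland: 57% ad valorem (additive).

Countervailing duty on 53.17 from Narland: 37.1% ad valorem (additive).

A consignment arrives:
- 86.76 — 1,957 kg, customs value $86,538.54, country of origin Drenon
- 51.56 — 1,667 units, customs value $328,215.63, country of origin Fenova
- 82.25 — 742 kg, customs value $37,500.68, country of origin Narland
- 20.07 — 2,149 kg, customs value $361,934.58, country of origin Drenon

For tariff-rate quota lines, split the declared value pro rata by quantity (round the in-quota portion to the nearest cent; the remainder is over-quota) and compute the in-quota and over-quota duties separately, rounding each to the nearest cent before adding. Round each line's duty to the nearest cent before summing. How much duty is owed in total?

Line 1 (86.76, Drenon, 1,957 kg, $86,538.54):
Base rate for 86.76 is 17.5% + $1.33/kg.
Duty = $86,538.54 × 17.5% + 1,957 × $1.33 = $17,747.05.
Line 2 (51.56, Fenova, 1,667 units, $328,215.63):
Base rate for 51.56 is 5.5% + $0.34/unit.
The additional-duty order on 51.56 targets Narland, not Fenova; it does not apply.
Duty = $328,215.63 × 5.5% + 1,667 × $0.34 = $18,618.64.
Line 3 (82.25, Narland, 742 kg, $37,500.68):
Base rate for 82.25 is 16.5% + $0.25/kg.
Duty = $37,500.68 × 16.5% + 742 × $0.25 = $6,373.11.
Line 4 (20.07, Drenon, 2,149 kg, $361,934.58):
Code 20.07 is under a tariff-rate quota (threshold 844 kg). In-quota: 844 kg at 7%; over-quota: 1,305 kg at 22%.
Pro-rata value split: in-quota = $361,934.58 × 844/2,149 = $142,146.48; over-quota = $361,934.58 − $142,146.48 = $219,788.10.
In-quota duty = $142,146.48 × 7% = $9,950.25. Over-quota duty = $219,788.10 × 22% = $48,353.38.
Line duty = $9,950.25 + $48,353.38 = $58,303.63.
Total = $17,747.05 + $18,618.64 + $6,373.11 + $58,303.63 = $101,042.43.

$101,042.43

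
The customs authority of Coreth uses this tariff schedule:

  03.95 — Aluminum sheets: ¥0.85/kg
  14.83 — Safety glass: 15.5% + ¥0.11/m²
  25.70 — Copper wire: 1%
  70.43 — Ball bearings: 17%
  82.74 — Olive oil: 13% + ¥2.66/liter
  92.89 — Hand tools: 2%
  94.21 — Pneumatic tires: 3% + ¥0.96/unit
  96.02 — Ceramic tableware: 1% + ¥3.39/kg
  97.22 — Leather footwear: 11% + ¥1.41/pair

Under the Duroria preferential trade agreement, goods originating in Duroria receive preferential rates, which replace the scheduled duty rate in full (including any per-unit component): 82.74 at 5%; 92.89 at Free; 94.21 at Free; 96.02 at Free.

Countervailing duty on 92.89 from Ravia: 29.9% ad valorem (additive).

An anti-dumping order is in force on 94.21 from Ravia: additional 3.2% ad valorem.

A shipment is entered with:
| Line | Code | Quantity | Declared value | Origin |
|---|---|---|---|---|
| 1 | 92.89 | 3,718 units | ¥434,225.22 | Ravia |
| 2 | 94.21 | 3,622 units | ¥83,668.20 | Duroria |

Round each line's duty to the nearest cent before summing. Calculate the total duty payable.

Line 1 (92.89, Ravia, 3,718 units, ¥434,225.22):
Base rate for 92.89 is 2%.
92.89 has an FTA preferential rate, but origin Ravia is not Duroria; base rate stands.
Additional duty on 92.89 from Ravia: +29.9%. Applied ad valorem rate: 2% + 29.9% = 31.9%.
Duty = ¥434,225.22 × 31.9% = ¥138,517.85.
Line 2 (94.21, Duroria, 3,622 units, ¥83,668.20):
Base rate for 94.21 is 3% + ¥0.96/unit.
Origin Duroria qualifies under the Coreth–Duroria agreement and 94.21 is covered: preferential rate Free applies instead.
The additional-duty order on 94.21 targets Ravia, not Duroria; it does not apply.
Duty = ¥83,668.20 × 0% = ¥0.00.
Total = ¥138,517.85 + ¥0.00 = ¥138,517.85.

¥138,517.85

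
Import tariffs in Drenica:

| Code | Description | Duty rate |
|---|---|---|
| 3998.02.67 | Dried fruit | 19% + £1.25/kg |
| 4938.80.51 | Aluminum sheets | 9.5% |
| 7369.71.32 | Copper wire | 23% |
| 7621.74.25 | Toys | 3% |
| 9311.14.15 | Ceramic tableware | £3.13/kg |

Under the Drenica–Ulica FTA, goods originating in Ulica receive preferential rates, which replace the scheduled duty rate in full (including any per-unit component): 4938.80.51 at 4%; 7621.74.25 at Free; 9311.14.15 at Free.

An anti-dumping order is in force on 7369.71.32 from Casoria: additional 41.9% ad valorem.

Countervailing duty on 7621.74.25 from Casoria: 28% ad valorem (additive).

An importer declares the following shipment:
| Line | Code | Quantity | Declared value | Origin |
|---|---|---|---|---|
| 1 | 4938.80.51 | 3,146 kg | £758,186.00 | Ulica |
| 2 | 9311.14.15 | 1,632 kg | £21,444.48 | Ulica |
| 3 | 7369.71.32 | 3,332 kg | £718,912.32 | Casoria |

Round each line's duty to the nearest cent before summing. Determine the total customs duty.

Line 1 (4938.80.51, Ulica, 3,146 kg, £758,186.00):
Base rate for 4938.80.51 is 9.5%.
Origin Ulica qualifies under the Drenica–Ulica agreement and 4938.80.51 is covered: preferential rate 4% applies instead.
Duty = £758,186.00 × 4% = £30,327.44.
Line 2 (9311.14.15, Ulica, 1,632 kg, £21,444.48):
Base rate for 9311.14.15 is £3.13/kg.
Origin Ulica qualifies under the Drenica–Ulica agreement and 9311.14.15 is covered: preferential rate Free applies instead.
Duty = £21,444.48 × 0% = £0.00.
Line 3 (7369.71.32, Casoria, 3,332 kg, £718,912.32):
Base rate for 7369.71.32 is 23%.
Additional duty on 7369.71.32 from Casoria: +41.9%. Applied ad valorem rate: 23% + 41.9% = 64.9%.
Duty = £718,912.32 × 64.9% = £466,574.10.
Total = £30,327.44 + £0.00 + £466,574.10 = £496,901.54.

£496,901.54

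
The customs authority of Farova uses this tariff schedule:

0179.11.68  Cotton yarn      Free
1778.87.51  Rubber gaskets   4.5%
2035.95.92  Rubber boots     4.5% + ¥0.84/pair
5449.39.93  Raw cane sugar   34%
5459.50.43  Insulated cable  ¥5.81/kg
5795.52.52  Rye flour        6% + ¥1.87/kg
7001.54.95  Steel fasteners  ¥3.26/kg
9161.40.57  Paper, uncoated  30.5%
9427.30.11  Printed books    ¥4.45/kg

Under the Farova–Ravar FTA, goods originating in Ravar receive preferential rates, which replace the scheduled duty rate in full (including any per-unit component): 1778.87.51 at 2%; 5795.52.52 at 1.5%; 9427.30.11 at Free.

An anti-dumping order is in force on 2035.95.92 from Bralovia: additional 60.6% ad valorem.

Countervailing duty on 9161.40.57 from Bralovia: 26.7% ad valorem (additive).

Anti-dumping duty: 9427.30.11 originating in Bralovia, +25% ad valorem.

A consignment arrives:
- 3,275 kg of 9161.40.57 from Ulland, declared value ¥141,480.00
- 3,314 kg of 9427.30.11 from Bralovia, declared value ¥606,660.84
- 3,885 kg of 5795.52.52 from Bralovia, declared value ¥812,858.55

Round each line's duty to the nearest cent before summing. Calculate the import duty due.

Line 1 (9161.40.57, Ulland, 3,275 kg, ¥141,480.00):
Base rate for 9161.40.57 is 30.5%.
The additional-duty order on 9161.40.57 targets Bralovia, not Ulland; it does not apply.
Duty = ¥141,480.00 × 30.5% = ¥43,151.40.
Line 2 (9427.30.11, Bralovia, 3,314 kg, ¥606,660.84):
Base rate for 9427.30.11 is ¥4.45/kg.
9427.30.11 has an FTA preferential rate, but origin Bralovia is not Ravar; base rate stands.
Additional duty on 9427.30.11 from Bralovia: +25% ad valorem. Applied ad valorem rate = 25%.
Duty = ¥606,660.84 × 25% + 3,314 × ¥4.45 = ¥166,412.51.
Line 3 (5795.52.52, Bralovia, 3,885 kg, ¥812,858.55):
Base rate for 5795.52.52 is 6% + ¥1.87/kg.
5795.52.52 has an FTA preferential rate, but origin Bralovia is not Ravar; base rate stands.
Duty = ¥812,858.55 × 6% + 3,885 × ¥1.87 = ¥56,036.46.
Total = ¥43,151.40 + ¥166,412.51 + ¥56,036.46 = ¥265,600.37.

¥265,600.37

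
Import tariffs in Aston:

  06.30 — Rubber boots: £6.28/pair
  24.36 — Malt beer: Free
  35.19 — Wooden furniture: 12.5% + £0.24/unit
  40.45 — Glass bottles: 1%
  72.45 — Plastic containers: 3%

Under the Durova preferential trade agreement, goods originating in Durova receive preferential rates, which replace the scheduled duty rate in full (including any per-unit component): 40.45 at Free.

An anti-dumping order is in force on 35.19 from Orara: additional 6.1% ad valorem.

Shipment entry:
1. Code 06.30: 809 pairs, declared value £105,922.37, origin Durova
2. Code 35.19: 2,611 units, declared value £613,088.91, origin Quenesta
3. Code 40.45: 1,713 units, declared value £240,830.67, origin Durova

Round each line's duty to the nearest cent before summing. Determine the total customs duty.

Line 1 (06.30, Durova, 809 pairs, £105,922.37):
Base rate for 06.30 is £6.28/pair.
Origin Durova is the FTA partner but 06.30 is not on the preference list; base rate stands.
Duty = 809 × £6.28 = £5,080.52.
Line 2 (35.19, Quenesta, 2,611 units, £613,088.91):
Base rate for 35.19 is 12.5% + £0.24/unit.
The additional-duty order on 35.19 targets Orara, not Quenesta; it does not apply.
Duty = £613,088.91 × 12.5% + 2,611 × £0.24 = £77,262.75.
Line 3 (40.45, Durova, 1,713 units, £240,830.67):
Base rate for 40.45 is 1%.
Origin Durova qualifies under the Aston–Durova agreement and 40.45 is covered: preferential rate Free applies instead.
Duty = £240,830.67 × 0% = £0.00.
Total = £5,080.52 + £77,262.75 + £0.00 = £82,343.27.

£82,343.27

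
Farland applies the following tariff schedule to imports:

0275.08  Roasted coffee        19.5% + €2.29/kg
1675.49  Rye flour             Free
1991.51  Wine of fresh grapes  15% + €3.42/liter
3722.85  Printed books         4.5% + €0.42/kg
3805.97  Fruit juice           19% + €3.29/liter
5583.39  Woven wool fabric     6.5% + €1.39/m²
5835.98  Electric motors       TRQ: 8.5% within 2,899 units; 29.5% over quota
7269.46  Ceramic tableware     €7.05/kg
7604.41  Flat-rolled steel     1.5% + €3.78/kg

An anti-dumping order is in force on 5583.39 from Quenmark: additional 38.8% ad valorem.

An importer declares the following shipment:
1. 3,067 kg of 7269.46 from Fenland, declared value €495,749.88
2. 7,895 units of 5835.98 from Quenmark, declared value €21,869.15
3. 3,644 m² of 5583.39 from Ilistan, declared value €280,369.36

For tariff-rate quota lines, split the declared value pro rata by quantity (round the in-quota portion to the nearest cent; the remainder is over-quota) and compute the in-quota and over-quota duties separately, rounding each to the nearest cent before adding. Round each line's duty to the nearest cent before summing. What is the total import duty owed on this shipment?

€49,676.57

Line 1 (7269.46, Fenland, 3,067 kg, €495,749.88):
Base rate for 7269.46 is €7.05/kg.
Duty = 3,067 × €7.05 = €21,622.35.
Line 2 (5835.98, Quenmark, 7,895 units, €21,869.15):
Code 5835.98 is under a tariff-rate quota (threshold 2,899 units). In-quota: 2,899 units at 8.5%; over-quota: 4,996 units at 29.5%.
Pro-rata value split: in-quota = €21,869.15 × 2,899/7,895 = €8,030.23; over-quota = €21,869.15 − €8,030.23 = €13,838.92.
In-quota duty = €8,030.23 × 8.5% = €682.57. Over-quota duty = €13,838.92 × 29.5% = €4,082.48.
Line duty = €682.57 + €4,082.48 = €4,765.05.
Line 3 (5583.39, Ilistan, 3,644 m², €280,369.36):
Base rate for 5583.39 is 6.5% + €1.39/m².
The additional-duty order on 5583.39 targets Quenmark, not Ilistan; it does not apply.
Duty = €280,369.36 × 6.5% + 3,644 × €1.39 = €23,289.17.
Total = €21,622.35 + €4,765.05 + €23,289.17 = €49,676.57.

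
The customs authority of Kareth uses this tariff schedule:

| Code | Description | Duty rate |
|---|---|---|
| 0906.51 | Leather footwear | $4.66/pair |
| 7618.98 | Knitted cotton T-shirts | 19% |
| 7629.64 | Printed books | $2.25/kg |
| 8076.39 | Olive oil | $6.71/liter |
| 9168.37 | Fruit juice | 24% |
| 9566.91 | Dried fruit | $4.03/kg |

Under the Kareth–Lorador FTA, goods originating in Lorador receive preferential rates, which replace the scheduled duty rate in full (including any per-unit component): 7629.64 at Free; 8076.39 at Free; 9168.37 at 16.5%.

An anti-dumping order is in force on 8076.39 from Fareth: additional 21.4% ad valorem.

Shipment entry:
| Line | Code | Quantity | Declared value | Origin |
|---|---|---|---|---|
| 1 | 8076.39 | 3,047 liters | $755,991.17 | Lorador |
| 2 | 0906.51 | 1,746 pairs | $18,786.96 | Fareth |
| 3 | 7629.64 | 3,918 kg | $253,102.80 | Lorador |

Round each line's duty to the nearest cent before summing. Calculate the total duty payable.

Line 1 (8076.39, Lorador, 3,047 liters, $755,991.17):
Base rate for 8076.39 is $6.71/liter.
Origin Lorador qualifies under the Kareth–Lorador agreement and 8076.39 is covered: preferential rate Free applies instead.
The additional-duty order on 8076.39 targets Fareth, not Lorador; it does not apply.
Duty = $755,991.17 × 0% = $0.00.
Line 2 (0906.51, Fareth, 1,746 pairs, $18,786.96):
Base rate for 0906.51 is $4.66/pair.
Duty = 1,746 × $4.66 = $8,136.36.
Line 3 (7629.64, Lorador, 3,918 kg, $253,102.80):
Base rate for 7629.64 is $2.25/kg.
Origin Lorador qualifies under the Kareth–Lorador agreement and 7629.64 is covered: preferential rate Free applies instead.
Duty = $253,102.80 × 0% = $0.00.
Total = $0.00 + $8,136.36 + $0.00 = $8,136.36.

$8,136.36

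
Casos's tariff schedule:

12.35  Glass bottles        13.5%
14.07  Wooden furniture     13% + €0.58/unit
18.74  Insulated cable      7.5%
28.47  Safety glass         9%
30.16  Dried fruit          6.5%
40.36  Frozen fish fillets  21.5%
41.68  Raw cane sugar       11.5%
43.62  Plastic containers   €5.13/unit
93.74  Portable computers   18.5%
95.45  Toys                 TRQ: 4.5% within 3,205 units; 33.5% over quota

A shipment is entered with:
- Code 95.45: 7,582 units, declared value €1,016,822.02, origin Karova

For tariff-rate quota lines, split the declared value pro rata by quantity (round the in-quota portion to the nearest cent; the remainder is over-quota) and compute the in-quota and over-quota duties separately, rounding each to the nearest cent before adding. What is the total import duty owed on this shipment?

€215,986.83

Line 1 (95.45, Karova, 7,582 units, €1,016,822.02):
Code 95.45 is under a tariff-rate quota (threshold 3,205 units). In-quota: 3,205 units at 4.5%; over-quota: 4,377 units at 33.5%.
Pro-rata value split: in-quota = €1,016,822.02 × 3,205/7,582 = €429,822.55; over-quota = €1,016,822.02 − €429,822.55 = €586,999.47.
In-quota duty = €429,822.55 × 4.5% = €19,342.01. Over-quota duty = €586,999.47 × 33.5% = €196,644.82.
Line duty = €19,342.01 + €196,644.82 = €215,986.83.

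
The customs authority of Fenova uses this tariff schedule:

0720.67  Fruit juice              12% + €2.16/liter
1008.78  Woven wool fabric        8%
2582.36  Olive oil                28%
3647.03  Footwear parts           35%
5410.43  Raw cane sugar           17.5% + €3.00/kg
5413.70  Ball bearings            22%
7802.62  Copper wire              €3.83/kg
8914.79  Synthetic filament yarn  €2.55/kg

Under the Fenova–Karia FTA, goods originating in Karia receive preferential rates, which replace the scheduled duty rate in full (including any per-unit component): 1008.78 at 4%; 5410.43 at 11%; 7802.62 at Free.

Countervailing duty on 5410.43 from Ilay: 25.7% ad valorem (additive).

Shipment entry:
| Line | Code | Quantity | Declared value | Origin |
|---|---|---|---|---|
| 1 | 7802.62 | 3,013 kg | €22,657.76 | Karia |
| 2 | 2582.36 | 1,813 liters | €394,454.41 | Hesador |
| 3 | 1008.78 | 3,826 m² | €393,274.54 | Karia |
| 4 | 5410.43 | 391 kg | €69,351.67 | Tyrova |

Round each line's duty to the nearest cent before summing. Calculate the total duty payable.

€139,487.75

Line 1 (7802.62, Karia, 3,013 kg, €22,657.76):
Base rate for 7802.62 is €3.83/kg.
Origin Karia qualifies under the Fenova–Karia agreement and 7802.62 is covered: preferential rate Free applies instead.
Duty = €22,657.76 × 0% = €0.00.
Line 2 (2582.36, Hesador, 1,813 liters, €394,454.41):
Base rate for 2582.36 is 28%.
Duty = €394,454.41 × 28% = €110,447.23.
Line 3 (1008.78, Karia, 3,826 m², €393,274.54):
Base rate for 1008.78 is 8%.
Origin Karia qualifies under the Fenova–Karia agreement and 1008.78 is covered: preferential rate 4% applies instead.
Duty = €393,274.54 × 4% = €15,730.98.
Line 4 (5410.43, Tyrova, 391 kg, €69,351.67):
Base rate for 5410.43 is 17.5% + €3.00/kg.
5410.43 has an FTA preferential rate, but origin Tyrova is not Karia; base rate stands.
The additional-duty order on 5410.43 targets Ilay, not Tyrova; it does not apply.
Duty = €69,351.67 × 17.5% + 391 × €3.00 = €13,309.54.
Total = €0.00 + €110,447.23 + €15,730.98 + €13,309.54 = €139,487.75.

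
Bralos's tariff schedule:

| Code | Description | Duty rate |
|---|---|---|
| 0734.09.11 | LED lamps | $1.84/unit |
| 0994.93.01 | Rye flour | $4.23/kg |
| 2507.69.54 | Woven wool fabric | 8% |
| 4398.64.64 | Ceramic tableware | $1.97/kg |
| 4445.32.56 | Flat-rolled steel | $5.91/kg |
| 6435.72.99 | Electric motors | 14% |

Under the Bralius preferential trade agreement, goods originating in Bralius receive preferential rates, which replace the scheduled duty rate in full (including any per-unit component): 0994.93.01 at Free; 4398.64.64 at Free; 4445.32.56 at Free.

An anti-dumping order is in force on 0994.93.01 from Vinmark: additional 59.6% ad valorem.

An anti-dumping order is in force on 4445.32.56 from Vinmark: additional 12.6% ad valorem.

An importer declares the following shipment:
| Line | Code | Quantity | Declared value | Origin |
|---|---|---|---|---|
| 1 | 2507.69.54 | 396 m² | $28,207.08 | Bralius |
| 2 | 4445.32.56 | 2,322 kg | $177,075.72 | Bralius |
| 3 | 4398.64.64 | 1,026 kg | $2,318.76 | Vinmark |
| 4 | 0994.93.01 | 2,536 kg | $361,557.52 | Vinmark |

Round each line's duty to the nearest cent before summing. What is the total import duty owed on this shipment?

Line 1 (2507.69.54, Bralius, 396 m², $28,207.08):
Base rate for 2507.69.54 is 8%.
Origin Bralius is the FTA partner but 2507.69.54 is not on the preference list; base rate stands.
Duty = $28,207.08 × 8% = $2,256.57.
Line 2 (4445.32.56, Bralius, 2,322 kg, $177,075.72):
Base rate for 4445.32.56 is $5.91/kg.
Origin Bralius qualifies under the Bralos–Bralius agreement and 4445.32.56 is covered: preferential rate Free applies instead.
The additional-duty order on 4445.32.56 targets Vinmark, not Bralius; it does not apply.
Duty = $177,075.72 × 0% = $0.00.
Line 3 (4398.64.64, Vinmark, 1,026 kg, $2,318.76):
Base rate for 4398.64.64 is $1.97/kg.
4398.64.64 has an FTA preferential rate, but origin Vinmark is not Bralius; base rate stands.
Duty = 1,026 × $1.97 = $2,021.22.
Line 4 (0994.93.01, Vinmark, 2,536 kg, $361,557.52):
Base rate for 0994.93.01 is $4.23/kg.
0994.93.01 has an FTA preferential rate, but origin Vinmark is not Bralius; base rate stands.
Additional duty on 0994.93.01 from Vinmark: +59.6% ad valorem. Applied ad valorem rate = 59.6%.
Duty = $361,557.52 × 59.6% + 2,536 × $4.23 = $226,215.56.
Total = $2,256.57 + $0.00 + $2,021.22 + $226,215.56 = $230,493.35.

$230,493.35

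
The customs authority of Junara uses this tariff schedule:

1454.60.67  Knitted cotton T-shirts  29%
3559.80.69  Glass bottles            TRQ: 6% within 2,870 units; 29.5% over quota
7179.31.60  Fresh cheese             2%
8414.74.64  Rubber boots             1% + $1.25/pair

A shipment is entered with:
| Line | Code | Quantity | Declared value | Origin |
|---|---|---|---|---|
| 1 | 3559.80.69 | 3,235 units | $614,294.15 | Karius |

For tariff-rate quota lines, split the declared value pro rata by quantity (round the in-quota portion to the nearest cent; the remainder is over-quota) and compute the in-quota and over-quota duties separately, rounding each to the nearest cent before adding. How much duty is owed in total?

Line 1 (3559.80.69, Karius, 3,235 units, $614,294.15):
Code 3559.80.69 is under a tariff-rate quota (threshold 2,870 units). In-quota: 2,870 units at 6%; over-quota: 365 units at 29.5%.
Pro-rata value split: in-quota = $614,294.15 × 2,870/3,235 = $544,984.30; over-quota = $614,294.15 − $544,984.30 = $69,309.85.
In-quota duty = $544,984.30 × 6% = $32,699.06. Over-quota duty = $69,309.85 × 29.5% = $20,446.41.
Line duty = $32,699.06 + $20,446.41 = $53,145.47.

$53,145.47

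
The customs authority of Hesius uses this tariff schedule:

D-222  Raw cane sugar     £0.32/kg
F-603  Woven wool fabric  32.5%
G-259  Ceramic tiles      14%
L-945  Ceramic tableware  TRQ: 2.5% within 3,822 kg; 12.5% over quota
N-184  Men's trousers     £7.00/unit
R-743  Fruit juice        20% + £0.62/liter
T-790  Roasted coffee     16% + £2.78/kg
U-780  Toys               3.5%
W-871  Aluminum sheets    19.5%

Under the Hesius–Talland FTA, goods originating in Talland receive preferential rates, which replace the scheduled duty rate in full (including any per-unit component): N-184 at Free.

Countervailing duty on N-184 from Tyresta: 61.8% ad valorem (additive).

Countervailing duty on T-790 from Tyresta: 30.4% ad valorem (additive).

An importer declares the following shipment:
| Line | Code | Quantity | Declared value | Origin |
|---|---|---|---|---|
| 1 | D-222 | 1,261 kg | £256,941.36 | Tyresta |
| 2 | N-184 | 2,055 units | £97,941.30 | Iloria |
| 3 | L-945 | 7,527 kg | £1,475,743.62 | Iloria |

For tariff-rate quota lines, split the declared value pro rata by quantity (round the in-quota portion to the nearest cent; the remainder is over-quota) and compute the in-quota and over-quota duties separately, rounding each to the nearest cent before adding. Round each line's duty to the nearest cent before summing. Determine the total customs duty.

Line 1 (D-222, Tyresta, 1,261 kg, £256,941.36):
Base rate for D-222 is £0.32/kg.
Duty = 1,261 × £0.32 = £403.52.
Line 2 (N-184, Iloria, 2,055 units, £97,941.30):
Base rate for N-184 is £7.00/unit.
N-184 has an FTA preferential rate, but origin Iloria is not Talland; base rate stands.
The additional-duty order on N-184 targets Tyresta, not Iloria; it does not apply.
Duty = 2,055 × £7.00 = £14,385.00.
Line 3 (L-945, Iloria, 7,527 kg, £1,475,743.62):
Code L-945 is under a tariff-rate quota (threshold 3,822 kg). In-quota: 3,822 kg at 2.5%; over-quota: 3,705 kg at 12.5%.
Pro-rata value split: in-quota = £1,475,743.62 × 3,822/7,527 = £749,341.32; over-quota = £1,475,743.62 − £749,341.32 = £726,402.30.
In-quota duty = £749,341.32 × 2.5% = £18,733.53. Over-quota duty = £726,402.30 × 12.5% = £90,800.29.
Line duty = £18,733.53 + £90,800.29 = £109,533.82.
Total = £403.52 + £14,385.00 + £109,533.82 = £124,322.34.

£124,322.34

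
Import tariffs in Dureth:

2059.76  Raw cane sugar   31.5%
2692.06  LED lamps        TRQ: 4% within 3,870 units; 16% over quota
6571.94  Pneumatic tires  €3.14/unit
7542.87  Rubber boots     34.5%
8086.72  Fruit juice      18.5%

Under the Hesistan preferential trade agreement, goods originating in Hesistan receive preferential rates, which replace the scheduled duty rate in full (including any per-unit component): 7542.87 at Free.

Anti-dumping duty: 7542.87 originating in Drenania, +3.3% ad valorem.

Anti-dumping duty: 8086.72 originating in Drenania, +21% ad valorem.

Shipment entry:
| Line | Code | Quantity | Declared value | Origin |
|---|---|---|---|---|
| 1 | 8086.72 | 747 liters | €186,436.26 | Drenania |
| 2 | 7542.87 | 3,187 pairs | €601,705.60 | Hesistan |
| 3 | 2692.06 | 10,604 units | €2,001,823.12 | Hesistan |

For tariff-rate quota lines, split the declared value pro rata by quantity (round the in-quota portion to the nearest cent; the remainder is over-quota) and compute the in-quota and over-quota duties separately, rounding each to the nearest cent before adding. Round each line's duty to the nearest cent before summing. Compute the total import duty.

€306,264.58

Line 1 (8086.72, Drenania, 747 liters, €186,436.26):
Base rate for 8086.72 is 18.5%.
Additional duty on 8086.72 from Drenania: +21%. Applied ad valorem rate: 18.5% + 21% = 39.5%.
Duty = €186,436.26 × 39.5% = €73,642.32.
Line 2 (7542.87, Hesistan, 3,187 pairs, €601,705.60):
Base rate for 7542.87 is 34.5%.
Origin Hesistan qualifies under the Dureth–Hesistan agreement and 7542.87 is covered: preferential rate Free applies instead.
The additional-duty order on 7542.87 targets Drenania, not Hesistan; it does not apply.
Duty = €601,705.60 × 0% = €0.00.
Line 3 (2692.06, Hesistan, 10,604 units, €2,001,823.12):
Code 2692.06 is under a tariff-rate quota (threshold 3,870 units). In-quota: 3,870 units at 4%; over-quota: 6,734 units at 16%.
Pro-rata value split: in-quota = €2,001,823.12 × 3,870/10,604 = €730,578.60; over-quota = €2,001,823.12 − €730,578.60 = €1,271,244.52.
In-quota duty = €730,578.60 × 4% = €29,223.14. Over-quota duty = €1,271,244.52 × 16% = €203,399.12.
Line duty = €29,223.14 + €203,399.12 = €232,622.26.
Total = €73,642.32 + €0.00 + €232,622.26 = €306,264.58.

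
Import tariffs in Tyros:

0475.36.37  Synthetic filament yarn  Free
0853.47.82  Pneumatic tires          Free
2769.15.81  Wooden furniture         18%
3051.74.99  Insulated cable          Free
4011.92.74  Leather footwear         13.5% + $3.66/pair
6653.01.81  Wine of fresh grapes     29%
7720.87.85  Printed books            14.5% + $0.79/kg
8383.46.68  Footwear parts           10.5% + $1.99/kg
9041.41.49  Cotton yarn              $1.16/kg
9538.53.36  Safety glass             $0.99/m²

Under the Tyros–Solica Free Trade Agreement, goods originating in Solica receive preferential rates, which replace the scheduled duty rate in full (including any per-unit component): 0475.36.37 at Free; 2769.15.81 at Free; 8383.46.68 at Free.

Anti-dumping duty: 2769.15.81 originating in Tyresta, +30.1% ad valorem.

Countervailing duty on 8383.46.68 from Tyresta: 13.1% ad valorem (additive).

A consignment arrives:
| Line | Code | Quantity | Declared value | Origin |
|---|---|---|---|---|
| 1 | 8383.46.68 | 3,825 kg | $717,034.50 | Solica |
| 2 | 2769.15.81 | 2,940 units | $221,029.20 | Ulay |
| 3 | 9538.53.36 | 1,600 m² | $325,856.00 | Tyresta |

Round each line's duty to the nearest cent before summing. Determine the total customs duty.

$41,369.26

Line 1 (8383.46.68, Solica, 3,825 kg, $717,034.50):
Base rate for 8383.46.68 is 10.5% + $1.99/kg.
Origin Solica qualifies under the Tyros–Solica agreement and 8383.46.68 is covered: preferential rate Free applies instead.
The additional-duty order on 8383.46.68 targets Tyresta, not Solica; it does not apply.
Duty = $717,034.50 × 0% = $0.00.
Line 2 (2769.15.81, Ulay, 2,940 units, $221,029.20):
Base rate for 2769.15.81 is 18%.
2769.15.81 has an FTA preferential rate, but origin Ulay is not Solica; base rate stands.
The additional-duty order on 2769.15.81 targets Tyresta, not Ulay; it does not apply.
Duty = $221,029.20 × 18% = $39,785.26.
Line 3 (9538.53.36, Tyresta, 1,600 m², $325,856.00):
Base rate for 9538.53.36 is $0.99/m².
Duty = 1,600 × $0.99 = $1,584.00.
Total = $0.00 + $39,785.26 + $1,584.00 = $41,369.26.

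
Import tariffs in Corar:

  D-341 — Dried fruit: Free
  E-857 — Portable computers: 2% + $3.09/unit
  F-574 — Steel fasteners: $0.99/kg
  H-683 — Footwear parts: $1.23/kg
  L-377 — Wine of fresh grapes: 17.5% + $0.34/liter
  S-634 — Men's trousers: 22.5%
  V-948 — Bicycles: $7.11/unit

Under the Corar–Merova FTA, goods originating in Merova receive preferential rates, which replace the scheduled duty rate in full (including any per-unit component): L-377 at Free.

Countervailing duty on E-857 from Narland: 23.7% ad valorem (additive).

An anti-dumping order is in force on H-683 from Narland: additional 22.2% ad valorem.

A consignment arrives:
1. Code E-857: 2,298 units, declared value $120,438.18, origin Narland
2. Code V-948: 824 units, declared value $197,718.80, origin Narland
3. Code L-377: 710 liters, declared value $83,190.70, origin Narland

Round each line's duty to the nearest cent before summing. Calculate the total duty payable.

$58,711.84

Line 1 (E-857, Narland, 2,298 units, $120,438.18):
Base rate for E-857 is 2% + $3.09/unit.
Additional duty on E-857 from Narland: +23.7%. Applied ad valorem rate: 2% + 23.7% = 25.7%.
Duty = $120,438.18 × 25.7% + 2,298 × $3.09 = $38,053.43.
Line 2 (V-948, Narland, 824 units, $197,718.80):
Base rate for V-948 is $7.11/unit.
Duty = 824 × $7.11 = $5,858.64.
Line 3 (L-377, Narland, 710 liters, $83,190.70):
Base rate for L-377 is 17.5% + $0.34/liter.
L-377 has an FTA preferential rate, but origin Narland is not Merova; base rate stands.
Duty = $83,190.70 × 17.5% + 710 × $0.34 = $14,799.77.
Total = $38,053.43 + $5,858.64 + $14,799.77 = $58,711.84.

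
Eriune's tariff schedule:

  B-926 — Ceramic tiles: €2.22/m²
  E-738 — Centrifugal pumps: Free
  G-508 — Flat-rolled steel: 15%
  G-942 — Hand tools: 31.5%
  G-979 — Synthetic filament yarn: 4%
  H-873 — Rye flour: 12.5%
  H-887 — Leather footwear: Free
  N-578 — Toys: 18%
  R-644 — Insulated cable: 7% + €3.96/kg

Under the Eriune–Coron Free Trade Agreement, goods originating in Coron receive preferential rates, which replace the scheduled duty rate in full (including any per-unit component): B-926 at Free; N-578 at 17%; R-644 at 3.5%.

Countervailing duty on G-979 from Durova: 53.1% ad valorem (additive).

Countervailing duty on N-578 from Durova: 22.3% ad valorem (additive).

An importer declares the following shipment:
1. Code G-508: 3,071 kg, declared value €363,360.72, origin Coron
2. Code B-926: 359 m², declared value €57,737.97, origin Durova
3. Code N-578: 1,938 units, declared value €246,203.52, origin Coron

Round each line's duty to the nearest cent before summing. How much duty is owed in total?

Line 1 (G-508, Coron, 3,071 kg, €363,360.72):
Base rate for G-508 is 15%.
Origin Coron is the FTA partner but G-508 is not on the preference list; base rate stands.
Duty = €363,360.72 × 15% = €54,504.11.
Line 2 (B-926, Durova, 359 m², €57,737.97):
Base rate for B-926 is €2.22/m².
B-926 has an FTA preferential rate, but origin Durova is not Coron; base rate stands.
Duty = 359 × €2.22 = €796.98.
Line 3 (N-578, Coron, 1,938 units, €246,203.52):
Base rate for N-578 is 18%.
Origin Coron qualifies under the Eriune–Coron agreement and N-578 is covered: preferential rate 17% applies instead.
The additional-duty order on N-578 targets Durova, not Coron; it does not apply.
Duty = €246,203.52 × 17% = €41,854.60.
Total = €54,504.11 + €796.98 + €41,854.60 = €97,155.69.

€97,155.69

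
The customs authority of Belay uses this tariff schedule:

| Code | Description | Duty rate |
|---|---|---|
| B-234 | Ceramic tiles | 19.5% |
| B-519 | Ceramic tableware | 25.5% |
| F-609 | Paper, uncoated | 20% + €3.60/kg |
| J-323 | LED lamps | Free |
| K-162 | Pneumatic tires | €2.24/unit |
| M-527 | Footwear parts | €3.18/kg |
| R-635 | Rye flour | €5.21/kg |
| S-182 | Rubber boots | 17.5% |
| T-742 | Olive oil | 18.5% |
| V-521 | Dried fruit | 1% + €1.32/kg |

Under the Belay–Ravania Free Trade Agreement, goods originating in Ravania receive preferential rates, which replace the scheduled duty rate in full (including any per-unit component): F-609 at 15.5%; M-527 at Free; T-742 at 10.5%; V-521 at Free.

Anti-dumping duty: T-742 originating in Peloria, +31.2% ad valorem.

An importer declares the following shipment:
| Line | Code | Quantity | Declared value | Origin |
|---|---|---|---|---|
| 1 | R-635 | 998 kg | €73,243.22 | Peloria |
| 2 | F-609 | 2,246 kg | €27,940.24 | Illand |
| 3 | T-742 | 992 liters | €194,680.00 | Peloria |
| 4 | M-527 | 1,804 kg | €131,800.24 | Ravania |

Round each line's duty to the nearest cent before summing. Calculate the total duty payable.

€115,629.19

Line 1 (R-635, Peloria, 998 kg, €73,243.22):
Base rate for R-635 is €5.21/kg.
Duty = 998 × €5.21 = €5,199.58.
Line 2 (F-609, Illand, 2,246 kg, €27,940.24):
Base rate for F-609 is 20% + €3.60/kg.
F-609 has an FTA preferential rate, but origin Illand is not Ravania; base rate stands.
Duty = €27,940.24 × 20% + 2,246 × €3.60 = €13,673.65.
Line 3 (T-742, Peloria, 992 liters, €194,680.00):
Base rate for T-742 is 18.5%.
T-742 has an FTA preferential rate, but origin Peloria is not Ravania; base rate stands.
Additional duty on T-742 from Peloria: +31.2%. Applied ad valorem rate: 18.5% + 31.2% = 49.7%.
Duty = €194,680.00 × 49.7% = €96,755.96.
Line 4 (M-527, Ravania, 1,804 kg, €131,800.24):
Base rate for M-527 is €3.18/kg.
Origin Ravania qualifies under the Belay–Ravania agreement and M-527 is covered: preferential rate Free applies instead.
Duty = €131,800.24 × 0% = €0.00.
Total = €5,199.58 + €13,673.65 + €96,755.96 + €0.00 = €115,629.19.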